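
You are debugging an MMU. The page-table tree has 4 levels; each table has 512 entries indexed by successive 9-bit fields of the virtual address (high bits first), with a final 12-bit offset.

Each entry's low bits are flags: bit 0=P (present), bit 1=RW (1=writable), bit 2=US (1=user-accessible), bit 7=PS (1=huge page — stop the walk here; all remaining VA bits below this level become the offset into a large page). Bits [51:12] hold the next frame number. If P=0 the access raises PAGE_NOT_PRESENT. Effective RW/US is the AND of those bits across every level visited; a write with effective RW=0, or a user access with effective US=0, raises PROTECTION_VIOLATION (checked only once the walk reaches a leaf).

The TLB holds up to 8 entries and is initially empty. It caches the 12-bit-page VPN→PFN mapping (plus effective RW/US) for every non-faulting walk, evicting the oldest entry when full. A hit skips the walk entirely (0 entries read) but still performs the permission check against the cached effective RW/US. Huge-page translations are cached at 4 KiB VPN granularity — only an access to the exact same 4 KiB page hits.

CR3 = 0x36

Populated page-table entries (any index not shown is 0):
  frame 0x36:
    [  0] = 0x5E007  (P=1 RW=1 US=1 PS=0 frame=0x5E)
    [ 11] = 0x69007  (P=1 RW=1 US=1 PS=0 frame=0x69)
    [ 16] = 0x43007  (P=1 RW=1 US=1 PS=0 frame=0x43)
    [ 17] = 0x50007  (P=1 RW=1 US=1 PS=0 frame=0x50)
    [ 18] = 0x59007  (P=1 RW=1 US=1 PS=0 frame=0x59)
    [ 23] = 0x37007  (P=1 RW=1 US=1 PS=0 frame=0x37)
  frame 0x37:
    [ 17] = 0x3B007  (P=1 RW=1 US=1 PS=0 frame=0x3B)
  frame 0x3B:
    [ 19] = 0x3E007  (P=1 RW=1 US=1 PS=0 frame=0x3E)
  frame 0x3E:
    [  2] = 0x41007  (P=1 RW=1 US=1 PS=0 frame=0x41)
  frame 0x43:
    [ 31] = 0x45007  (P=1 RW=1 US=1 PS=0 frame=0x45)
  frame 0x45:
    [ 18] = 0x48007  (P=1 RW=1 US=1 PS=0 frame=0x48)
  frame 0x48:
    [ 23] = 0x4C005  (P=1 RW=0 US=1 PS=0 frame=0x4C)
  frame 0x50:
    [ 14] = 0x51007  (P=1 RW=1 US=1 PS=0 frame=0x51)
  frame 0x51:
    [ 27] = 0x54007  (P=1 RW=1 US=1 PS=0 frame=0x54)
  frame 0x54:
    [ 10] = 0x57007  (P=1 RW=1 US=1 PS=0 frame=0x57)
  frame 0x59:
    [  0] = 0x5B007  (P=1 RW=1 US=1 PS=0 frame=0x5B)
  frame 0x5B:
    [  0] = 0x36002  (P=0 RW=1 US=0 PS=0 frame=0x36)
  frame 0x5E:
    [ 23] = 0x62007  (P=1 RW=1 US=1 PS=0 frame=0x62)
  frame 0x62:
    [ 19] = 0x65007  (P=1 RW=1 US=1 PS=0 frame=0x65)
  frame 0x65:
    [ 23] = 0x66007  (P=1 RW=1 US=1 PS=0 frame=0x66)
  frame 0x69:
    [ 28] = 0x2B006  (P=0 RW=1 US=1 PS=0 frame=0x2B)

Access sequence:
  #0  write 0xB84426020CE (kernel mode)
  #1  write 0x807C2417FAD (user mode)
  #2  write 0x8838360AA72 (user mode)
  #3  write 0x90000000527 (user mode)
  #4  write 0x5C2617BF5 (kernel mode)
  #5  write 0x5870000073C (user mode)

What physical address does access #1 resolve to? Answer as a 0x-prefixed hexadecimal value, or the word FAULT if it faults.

Trace:
#0 VA=0xB84426020CE (w,kernel):
  L0 @0x36[23] → 0x37007  P=1,RW=1,US=1,PS=0
  L1 @0x37[17] → 0x3B007  P=1,RW=1,US=1,PS=0
  L2 @0x3B[19] → 0x3E007  P=1,RW=1,US=1,PS=0
  L3 @0x3E[2] → 0x41007  P=1,RW=1,US=1,PS=0
  → PA=0x410CE  (4 entries read)
#1 VA=0x807C2417FAD (w,user):
  L0 @0x36[16] → 0x43007  P=1,RW=1,US=1,PS=0
  L1 @0x43[31] → 0x45007  P=1,RW=1,US=1,PS=0
  L2 @0x45[18] → 0x48007  P=1,RW=1,US=1,PS=0
  L3 @0x48[23] → 0x4C005  P=1,RW=0,US=1,PS=0
  ✗ PROTECTION_VIOLATION  [4 reads]
#2 VA=0x8838360AA72 (w,user):
  L0 @0x36[17] → 0x50007  P=1,RW=1,US=1,PS=0
  L1 @0x50[14] → 0x51007  P=1,RW=1,US=1,PS=0
  L2 @0x51[27] → 0x54007  P=1,RW=1,US=1,PS=0
  L3 @0x54[10] → 0x57007  P=1,RW=1,US=1,PS=0
  → PA=0x57A72  (4 entries read)
#3 VA=0x90000000527 (w,user):
  L0 @0x36[18] → 0x59007  P=1,RW=1,US=1,PS=0
  L1 @0x59[0] → 0x5B007  P=1,RW=1,US=1,PS=0
  L2 @0x5B[0] → 0x36002  P=0,RW=1,US=0,PS=0
  ✗ PAGE_NOT_PRESENT  [3 reads]
#4 VA=0x5C2617BF5 (w,kernel):
  L0 @0x36[0] → 0x5E007  P=1,RW=1,US=1,PS=0
  L1 @0x5E[23] → 0x62007  P=1,RW=1,US=1,PS=0
  L2 @0x62[19] → 0x65007  P=1,RW=1,US=1,PS=0
  L3 @0x65[23] → 0x66007  P=1,RW=1,US=1,PS=0
  → PA=0x66BF5  (4 entries read)
#5 VA=0x5870000073C (w,user):
  L0 @0x36[11] → 0x69007  P=1,RW=1,US=1,PS=0
  L1 @0x69[28] → 0x2B006  P=0,RW=1,US=1,PS=0
  ✗ PAGE_NOT_PRESENT  [2 reads]

Access #1 PA: FAULT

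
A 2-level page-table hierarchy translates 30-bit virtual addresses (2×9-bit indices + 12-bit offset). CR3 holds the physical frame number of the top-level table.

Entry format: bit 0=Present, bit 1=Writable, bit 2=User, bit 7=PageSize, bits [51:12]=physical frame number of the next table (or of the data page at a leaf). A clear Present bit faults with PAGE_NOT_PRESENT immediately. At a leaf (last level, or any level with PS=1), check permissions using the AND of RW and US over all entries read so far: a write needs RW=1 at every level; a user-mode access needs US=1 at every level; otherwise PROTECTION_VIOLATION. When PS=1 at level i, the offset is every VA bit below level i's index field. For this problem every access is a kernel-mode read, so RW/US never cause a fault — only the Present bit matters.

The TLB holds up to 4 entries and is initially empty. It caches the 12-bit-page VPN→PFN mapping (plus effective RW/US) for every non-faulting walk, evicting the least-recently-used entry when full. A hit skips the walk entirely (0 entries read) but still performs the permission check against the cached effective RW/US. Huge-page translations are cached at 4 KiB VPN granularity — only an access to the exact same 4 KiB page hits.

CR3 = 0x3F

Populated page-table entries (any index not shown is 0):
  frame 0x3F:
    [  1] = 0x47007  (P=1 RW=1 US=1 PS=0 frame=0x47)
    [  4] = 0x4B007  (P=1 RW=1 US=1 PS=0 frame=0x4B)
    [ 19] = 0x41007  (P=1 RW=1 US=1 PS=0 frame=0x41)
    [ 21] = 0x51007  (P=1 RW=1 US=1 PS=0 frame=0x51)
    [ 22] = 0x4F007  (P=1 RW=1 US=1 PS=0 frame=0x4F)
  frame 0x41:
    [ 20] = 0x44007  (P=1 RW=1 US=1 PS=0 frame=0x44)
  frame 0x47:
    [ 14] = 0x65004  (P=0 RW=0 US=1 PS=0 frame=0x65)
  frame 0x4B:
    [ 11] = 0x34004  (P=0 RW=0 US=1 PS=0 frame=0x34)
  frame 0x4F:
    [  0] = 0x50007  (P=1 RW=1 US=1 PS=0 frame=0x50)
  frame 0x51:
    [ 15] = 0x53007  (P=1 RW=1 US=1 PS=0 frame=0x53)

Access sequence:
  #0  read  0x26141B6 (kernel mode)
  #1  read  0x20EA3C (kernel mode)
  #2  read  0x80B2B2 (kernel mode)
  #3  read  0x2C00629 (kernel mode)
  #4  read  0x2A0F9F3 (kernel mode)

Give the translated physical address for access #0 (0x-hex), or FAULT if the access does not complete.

Walk each access:
#0 VA=0x26141B6 (r,kernel):
  L0 @0x3F[19] → 0x41007  P=1,RW=1,US=1,PS=0
  L1 @0x41[20] → 0x44007  P=1,RW=1,US=1,PS=0
  ⇒ phys 0x441B6  [2 reads]
#1 VA=0x20EA3C (r,kernel):
  L0 @0x3F[1] → 0x47007  P=1,RW=1,US=1,PS=0
  L1 @0x47[14] → 0x65004  P=0,RW=0,US=1,PS=0
  ⇒ fault: PAGE_NOT_PRESENT  — 2 lookups
#2 VA=0x80B2B2 (r,kernel):
  L0 @0x3F[4] → 0x4B007  P=1,RW=1,US=1,PS=0
  L1 @0x4B[11] → 0x34004  P=0,RW=0,US=1,PS=0
  ⇒ fault: PAGE_NOT_PRESENT  — 2 lookups
#3 VA=0x2C00629 (r,kernel):
  L0 @0x3F[22] → 0x4F007  P=1,RW=1,US=1,PS=0
  L1 @0x4F[0] → 0x50007  P=1,RW=1,US=1,PS=0
  ⇒ phys 0x50629  [2 reads]
#4 VA=0x2A0F9F3 (r,kernel):
  L0 @0x3F[21] → 0x51007  P=1,RW=1,US=1,PS=0
  L1 @0x51[15] → 0x53007  P=1,RW=1,US=1,PS=0
  ⇒ phys 0x539F3  [2 reads]

Access #0 PA: 0x441B6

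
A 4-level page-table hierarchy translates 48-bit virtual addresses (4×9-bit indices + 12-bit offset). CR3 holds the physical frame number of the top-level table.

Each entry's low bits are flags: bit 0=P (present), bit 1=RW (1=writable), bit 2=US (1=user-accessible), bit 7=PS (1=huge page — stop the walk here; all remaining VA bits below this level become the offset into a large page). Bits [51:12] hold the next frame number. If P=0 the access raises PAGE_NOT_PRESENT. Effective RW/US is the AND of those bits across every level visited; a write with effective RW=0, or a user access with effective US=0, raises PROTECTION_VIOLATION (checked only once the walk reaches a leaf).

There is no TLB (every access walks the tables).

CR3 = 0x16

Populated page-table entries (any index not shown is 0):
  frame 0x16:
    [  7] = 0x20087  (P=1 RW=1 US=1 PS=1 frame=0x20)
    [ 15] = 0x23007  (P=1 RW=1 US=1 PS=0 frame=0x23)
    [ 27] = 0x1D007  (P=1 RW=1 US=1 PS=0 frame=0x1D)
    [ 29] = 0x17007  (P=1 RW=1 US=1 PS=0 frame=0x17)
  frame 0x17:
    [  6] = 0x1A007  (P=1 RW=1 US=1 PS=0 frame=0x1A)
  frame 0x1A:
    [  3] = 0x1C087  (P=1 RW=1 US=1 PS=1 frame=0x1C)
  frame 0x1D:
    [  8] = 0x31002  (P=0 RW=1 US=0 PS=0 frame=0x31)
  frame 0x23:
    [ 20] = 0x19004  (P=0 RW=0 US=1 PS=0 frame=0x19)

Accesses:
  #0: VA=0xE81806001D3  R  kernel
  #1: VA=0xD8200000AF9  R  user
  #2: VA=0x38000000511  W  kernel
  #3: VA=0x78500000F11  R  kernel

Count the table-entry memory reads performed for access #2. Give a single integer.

Walk each access:
#0 VA=0xE81806001D3 (r,kernel):
  lvl0: tbl 0x16, slot 29 ⇒ 0x17007 (P1/RW1/US1/PS0)
  lvl1: tbl 0x17, slot 6 ⇒ 0x1A007 (P1/RW1/US1/PS0)
  lvl2: tbl 0x1A, slot 3 ⇒ 0x1C087 (P1/RW1/US1/PS1)
  ✓ 0x1C1D3 (huge @L2)  — 3 lookups
#1 VA=0xD8200000AF9 (r,user):
  lvl0: tbl 0x16, slot 27 ⇒ 0x1D007 (P1/RW1/US1/PS0)
  lvl1: tbl 0x1D, slot 8 ⇒ 0x31002 (P0/RW1/US0/PS0)
  → PAGE_NOT_PRESENT  (2 entries read)
#2 VA=0x38000000511 (w,kernel):
  lvl0: tbl 0x16, slot 7 ⇒ 0x20087 (P1/RW1/US1/PS1)
  ✓ 0x20511 (huge @L0)  — 1 lookups
#3 VA=0x78500000F11 (r,kernel):
  lvl0: tbl 0x16, slot 15 ⇒ 0x23007 (P1/RW1/US1/PS0)
  lvl1: tbl 0x23, slot 20 ⇒ 0x19004 (P0/RW0/US1/PS0)
  → PAGE_NOT_PRESENT  (2 entries read)

Entries read for #2: 1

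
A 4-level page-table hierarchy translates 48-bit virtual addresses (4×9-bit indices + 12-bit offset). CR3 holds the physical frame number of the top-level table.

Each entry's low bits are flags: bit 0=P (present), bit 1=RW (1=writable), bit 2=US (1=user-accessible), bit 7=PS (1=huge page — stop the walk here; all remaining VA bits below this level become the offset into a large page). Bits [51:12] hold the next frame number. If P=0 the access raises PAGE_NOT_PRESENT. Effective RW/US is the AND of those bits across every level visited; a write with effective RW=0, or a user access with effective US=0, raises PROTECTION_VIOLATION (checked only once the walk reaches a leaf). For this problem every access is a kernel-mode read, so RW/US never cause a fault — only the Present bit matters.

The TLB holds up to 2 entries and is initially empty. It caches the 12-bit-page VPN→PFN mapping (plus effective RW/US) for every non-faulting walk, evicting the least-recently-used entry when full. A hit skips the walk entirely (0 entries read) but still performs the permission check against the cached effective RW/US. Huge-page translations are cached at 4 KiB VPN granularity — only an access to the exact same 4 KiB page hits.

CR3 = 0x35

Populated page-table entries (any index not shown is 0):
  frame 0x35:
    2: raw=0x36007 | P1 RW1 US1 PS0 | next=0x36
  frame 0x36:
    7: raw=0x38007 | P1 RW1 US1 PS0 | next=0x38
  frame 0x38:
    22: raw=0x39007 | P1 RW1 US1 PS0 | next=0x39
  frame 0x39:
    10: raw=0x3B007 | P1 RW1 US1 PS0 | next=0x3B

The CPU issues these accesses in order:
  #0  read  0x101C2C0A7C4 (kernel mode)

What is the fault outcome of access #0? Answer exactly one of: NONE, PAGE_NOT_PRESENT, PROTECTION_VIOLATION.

Per-access translation:
#0 VA=0x101C2C0A7C4 (r,kernel):
  L0: frame=0x35 idx=2 entry=0x36007 [P=1 RW=1 US=1 PS=0]
  L1: frame=0x36 idx=7 entry=0x38007 [P=1 RW=1 US=1 PS=0]
  L2: frame=0x38 idx=22 entry=0x39007 [P=1 RW=1 US=1 PS=0]
  L3: frame=0x39 idx=10 entry=0x3B007 [P=1 RW=1 US=1 PS=0]
  ⇒ phys 0x3B7C4  [4 reads]

Access #0 fault: NONE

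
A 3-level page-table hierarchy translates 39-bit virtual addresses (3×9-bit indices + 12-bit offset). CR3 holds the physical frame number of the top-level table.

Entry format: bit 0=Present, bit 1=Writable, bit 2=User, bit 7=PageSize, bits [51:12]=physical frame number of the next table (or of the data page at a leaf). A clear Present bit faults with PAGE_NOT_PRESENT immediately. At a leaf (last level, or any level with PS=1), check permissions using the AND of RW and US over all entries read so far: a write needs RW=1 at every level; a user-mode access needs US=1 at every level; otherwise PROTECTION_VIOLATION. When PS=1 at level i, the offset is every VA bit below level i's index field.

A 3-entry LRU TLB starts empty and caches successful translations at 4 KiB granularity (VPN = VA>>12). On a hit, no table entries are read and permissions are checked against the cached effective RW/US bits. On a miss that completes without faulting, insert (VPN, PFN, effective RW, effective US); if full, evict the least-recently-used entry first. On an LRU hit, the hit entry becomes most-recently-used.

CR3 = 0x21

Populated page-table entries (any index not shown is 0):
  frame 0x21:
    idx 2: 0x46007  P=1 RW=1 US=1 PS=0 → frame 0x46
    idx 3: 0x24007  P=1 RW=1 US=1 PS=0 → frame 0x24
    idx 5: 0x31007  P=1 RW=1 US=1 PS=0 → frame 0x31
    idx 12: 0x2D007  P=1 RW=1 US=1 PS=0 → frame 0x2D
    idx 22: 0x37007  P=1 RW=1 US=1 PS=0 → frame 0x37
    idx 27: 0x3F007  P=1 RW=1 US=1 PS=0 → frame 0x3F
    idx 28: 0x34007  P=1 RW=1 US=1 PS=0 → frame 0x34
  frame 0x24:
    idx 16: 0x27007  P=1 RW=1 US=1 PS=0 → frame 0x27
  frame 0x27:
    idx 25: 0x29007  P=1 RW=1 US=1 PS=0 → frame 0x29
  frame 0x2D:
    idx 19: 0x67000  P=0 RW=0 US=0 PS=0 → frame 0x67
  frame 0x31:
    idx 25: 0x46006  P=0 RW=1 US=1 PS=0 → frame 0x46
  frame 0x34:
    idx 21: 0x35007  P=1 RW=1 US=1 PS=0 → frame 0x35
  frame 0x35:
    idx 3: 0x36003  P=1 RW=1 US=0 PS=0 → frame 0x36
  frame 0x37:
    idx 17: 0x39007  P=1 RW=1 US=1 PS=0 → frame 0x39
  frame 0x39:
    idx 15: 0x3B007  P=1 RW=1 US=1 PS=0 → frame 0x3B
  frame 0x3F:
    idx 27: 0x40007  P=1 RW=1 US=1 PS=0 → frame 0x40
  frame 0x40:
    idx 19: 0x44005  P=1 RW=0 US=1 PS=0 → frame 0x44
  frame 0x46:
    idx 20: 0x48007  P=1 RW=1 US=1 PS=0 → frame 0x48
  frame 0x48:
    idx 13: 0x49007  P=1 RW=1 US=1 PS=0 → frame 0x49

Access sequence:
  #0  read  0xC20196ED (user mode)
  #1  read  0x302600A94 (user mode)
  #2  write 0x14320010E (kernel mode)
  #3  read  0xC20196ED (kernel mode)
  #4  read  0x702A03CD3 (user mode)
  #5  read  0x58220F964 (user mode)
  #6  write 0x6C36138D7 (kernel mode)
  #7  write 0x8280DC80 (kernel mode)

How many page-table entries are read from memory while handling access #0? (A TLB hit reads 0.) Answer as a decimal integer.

Trace:
#0 VA=0xC20196ED (r,user):
  L0: frame=0x21 idx=3 entry=0x24007 [P=1 RW=1 US=1 PS=0]
  L1: frame=0x24 idx=16 entry=0x27007 [P=1 RW=1 US=1 PS=0]
  L2: frame=0x27 idx=25 entry=0x29007 [P=1 RW=1 US=1 PS=0]
  ⇒ phys 0x296ED  [3 reads]
#1 VA=0x302600A94 (r,user):
  L0: frame=0x21 idx=12 entry=0x2D007 [P=1 RW=1 US=1 PS=0]
  L1: frame=0x2D idx=19 entry=0x67000 [P=0 RW=0 US=0 PS=0]
  ⇒ fault: PAGE_NOT_PRESENT  — 2 lookups
#2 VA=0x14320010E (w,kernel):
  L0: frame=0x21 idx=5 entry=0x31007 [P=1 RW=1 US=1 PS=0]
  L1: frame=0x31 idx=25 entry=0x46006 [P=0 RW=1 US=1 PS=0]
  ⇒ fault: PAGE_NOT_PRESENT  — 2 lookups
#3 VA=0xC20196ED (r,kernel):
  TLB hit vpn=0xC2019 → PA=0x296ED
#4 VA=0x702A03CD3 (r,user):
  L0: frame=0x21 idx=28 entry=0x34007 [P=1 RW=1 US=1 PS=0]
  L1: frame=0x34 idx=21 entry=0x35007 [P=1 RW=1 US=1 PS=0]
  L2: frame=0x35 idx=3 entry=0x36003 [P=1 RW=1 US=0 PS=0]
  ⇒ fault: PROTECTION_VIOLATION  — 3 lookups
#5 VA=0x58220F964 (r,user):
  L0: frame=0x21 idx=22 entry=0x37007 [P=1 RW=1 US=1 PS=0]
  L1: frame=0x37 idx=17 entry=0x39007 [P=1 RW=1 US=1 PS=0]
  L2: frame=0x39 idx=15 entry=0x3B007 [P=1 RW=1 US=1 PS=0]
  ⇒ phys 0x3B964  [3 reads]
#6 VA=0x6C36138D7 (w,kernel):
  L0: frame=0x21 idx=27 entry=0x3F007 [P=1 RW=1 US=1 PS=0]
  L1: frame=0x3F idx=27 entry=0x40007 [P=1 RW=1 US=1 PS=0]
  L2: frame=0x40 idx=19 entry=0x44005 [P=1 RW=0 US=1 PS=0]
  ⇒ fault: PROTECTION_VIOLATION  — 3 lookups
#7 VA=0x8280DC80 (w,kernel):
  L0: frame=0x21 idx=2 entry=0x46007 [P=1 RW=1 US=1 PS=0]
  L1: frame=0x46 idx=20 entry=0x48007 [P=1 RW=1 US=1 PS=0]
  L2: frame=0x48 idx=13 entry=0x49007 [P=1 RW=1 US=1 PS=0]
  ⇒ phys 0x49C80  [3 reads]

Entries read for #0: 3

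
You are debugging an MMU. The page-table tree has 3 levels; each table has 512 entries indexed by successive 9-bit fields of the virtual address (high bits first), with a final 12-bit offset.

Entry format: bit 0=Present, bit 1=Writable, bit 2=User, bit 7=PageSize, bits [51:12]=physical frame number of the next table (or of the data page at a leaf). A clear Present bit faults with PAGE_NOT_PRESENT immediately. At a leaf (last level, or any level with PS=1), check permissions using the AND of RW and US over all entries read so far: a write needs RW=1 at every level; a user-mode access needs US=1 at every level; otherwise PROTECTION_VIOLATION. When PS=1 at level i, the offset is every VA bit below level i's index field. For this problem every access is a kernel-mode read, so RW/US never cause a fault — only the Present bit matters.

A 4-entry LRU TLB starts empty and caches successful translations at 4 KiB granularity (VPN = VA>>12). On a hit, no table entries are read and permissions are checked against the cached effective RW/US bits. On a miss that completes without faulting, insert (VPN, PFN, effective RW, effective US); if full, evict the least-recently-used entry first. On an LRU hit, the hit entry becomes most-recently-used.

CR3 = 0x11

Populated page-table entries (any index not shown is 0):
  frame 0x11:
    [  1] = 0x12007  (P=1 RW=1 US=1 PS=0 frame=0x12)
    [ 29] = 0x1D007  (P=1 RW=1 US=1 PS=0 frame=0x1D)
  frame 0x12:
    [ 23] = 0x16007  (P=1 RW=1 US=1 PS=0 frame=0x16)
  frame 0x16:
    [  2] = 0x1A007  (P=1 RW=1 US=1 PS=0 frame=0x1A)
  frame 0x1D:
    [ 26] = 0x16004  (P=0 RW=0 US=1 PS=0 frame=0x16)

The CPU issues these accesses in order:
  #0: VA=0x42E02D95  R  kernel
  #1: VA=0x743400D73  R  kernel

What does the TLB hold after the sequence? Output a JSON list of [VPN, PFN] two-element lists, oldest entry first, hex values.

Per-access translation:
#0 VA=0x42E02D95 (r,kernel):
  lvl0: tbl 0x11, slot 1 ⇒ 0x12007 (P1/RW1/US1/PS0)
  lvl1: tbl 0x12, slot 23 ⇒ 0x16007 (P1/RW1/US1/PS0)
  lvl2: tbl 0x16, slot 2 ⇒ 0x1A007 (P1/RW1/US1/PS0)
  ⇒ phys 0x1AD95  [3 reads]
#1 VA=0x743400D73 (r,kernel):
  lvl0: tbl 0x11, slot 29 ⇒ 0x1D007 (P1/RW1/US1/PS0)
  lvl1: tbl 0x1D, slot 26 ⇒ 0x16004 (P0/RW0/US1/PS0)
  → PAGE_NOT_PRESENT  (2 entries read)

TLB: [["0x42E02", "0x1A"]]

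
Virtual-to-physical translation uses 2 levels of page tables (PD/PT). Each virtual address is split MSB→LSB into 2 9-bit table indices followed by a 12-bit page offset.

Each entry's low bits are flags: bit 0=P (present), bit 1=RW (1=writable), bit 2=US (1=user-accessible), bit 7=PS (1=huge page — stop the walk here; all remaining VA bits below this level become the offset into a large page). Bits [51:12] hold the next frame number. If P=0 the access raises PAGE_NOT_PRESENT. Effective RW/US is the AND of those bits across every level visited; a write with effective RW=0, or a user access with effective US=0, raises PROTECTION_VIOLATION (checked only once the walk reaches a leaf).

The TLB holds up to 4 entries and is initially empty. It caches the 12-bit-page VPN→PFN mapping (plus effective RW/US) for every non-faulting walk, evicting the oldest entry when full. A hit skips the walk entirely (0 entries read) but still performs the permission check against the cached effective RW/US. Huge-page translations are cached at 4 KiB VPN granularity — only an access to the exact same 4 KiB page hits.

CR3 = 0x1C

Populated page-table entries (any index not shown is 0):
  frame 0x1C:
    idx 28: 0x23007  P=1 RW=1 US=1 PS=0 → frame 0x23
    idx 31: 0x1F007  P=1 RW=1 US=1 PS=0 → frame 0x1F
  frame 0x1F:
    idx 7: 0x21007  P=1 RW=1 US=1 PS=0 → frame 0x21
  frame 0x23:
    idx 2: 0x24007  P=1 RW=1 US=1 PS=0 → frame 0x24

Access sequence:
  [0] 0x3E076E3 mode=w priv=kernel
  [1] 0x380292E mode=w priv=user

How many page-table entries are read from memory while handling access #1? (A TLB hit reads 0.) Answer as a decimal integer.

Per-access translation:
#0 VA=0x3E076E3 (w,kernel):
  L0 @0x1C[31] → 0x1F007  P=1,RW=1,US=1,PS=0
  L1 @0x1F[7] → 0x21007  P=1,RW=1,US=1,PS=0
  → PA=0x216E3  (2 entries read)
#1 VA=0x380292E (w,user):
  L0 @0x1C[28] → 0x23007  P=1,RW=1,US=1,PS=0
  L1 @0x23[2] → 0x24007  P=1,RW=1,US=1,PS=0
  → PA=0x2492E  (2 entries read)

Entries read for #1: 2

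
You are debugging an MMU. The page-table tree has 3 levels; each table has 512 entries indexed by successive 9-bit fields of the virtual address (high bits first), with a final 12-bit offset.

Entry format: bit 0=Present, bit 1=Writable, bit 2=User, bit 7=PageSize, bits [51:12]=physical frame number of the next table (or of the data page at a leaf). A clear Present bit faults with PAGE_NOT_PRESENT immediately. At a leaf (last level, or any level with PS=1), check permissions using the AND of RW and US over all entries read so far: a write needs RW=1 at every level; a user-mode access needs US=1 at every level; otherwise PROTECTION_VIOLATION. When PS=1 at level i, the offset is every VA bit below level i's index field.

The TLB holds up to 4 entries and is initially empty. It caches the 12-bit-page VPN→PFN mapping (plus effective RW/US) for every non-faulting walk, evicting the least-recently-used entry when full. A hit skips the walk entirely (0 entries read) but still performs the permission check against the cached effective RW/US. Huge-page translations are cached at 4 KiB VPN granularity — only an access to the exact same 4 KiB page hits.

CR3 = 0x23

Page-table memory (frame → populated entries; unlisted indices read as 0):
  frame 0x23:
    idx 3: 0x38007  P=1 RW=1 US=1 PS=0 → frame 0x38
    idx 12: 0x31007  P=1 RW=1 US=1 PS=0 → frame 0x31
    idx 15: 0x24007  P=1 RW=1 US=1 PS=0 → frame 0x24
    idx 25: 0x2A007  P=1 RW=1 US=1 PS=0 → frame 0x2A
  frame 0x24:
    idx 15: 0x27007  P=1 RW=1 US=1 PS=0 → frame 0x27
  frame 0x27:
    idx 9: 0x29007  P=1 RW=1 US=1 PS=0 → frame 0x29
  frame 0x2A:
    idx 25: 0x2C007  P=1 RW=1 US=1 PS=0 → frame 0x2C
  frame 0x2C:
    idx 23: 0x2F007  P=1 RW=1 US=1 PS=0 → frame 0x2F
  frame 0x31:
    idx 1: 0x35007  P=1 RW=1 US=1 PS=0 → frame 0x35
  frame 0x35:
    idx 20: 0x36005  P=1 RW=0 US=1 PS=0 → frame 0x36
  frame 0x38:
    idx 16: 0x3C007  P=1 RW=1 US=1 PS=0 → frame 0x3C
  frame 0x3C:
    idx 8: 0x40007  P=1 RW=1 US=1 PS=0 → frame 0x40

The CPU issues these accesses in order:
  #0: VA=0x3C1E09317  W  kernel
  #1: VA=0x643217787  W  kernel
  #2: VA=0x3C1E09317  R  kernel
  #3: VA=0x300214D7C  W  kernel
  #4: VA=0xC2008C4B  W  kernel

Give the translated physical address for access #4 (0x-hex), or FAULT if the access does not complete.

Per-access translation:
#0 VA=0x3C1E09317 (w,kernel):
  [0] read 0x23 idx=15: raw=0x24007 flags P=1 W=1 U=1 S=0
  [1] read 0x24 idx=15: raw=0x27007 flags P=1 W=1 U=1 S=0
  [2] read 0x27 idx=9: raw=0x29007 flags P=1 W=1 U=1 S=0
  ⇒ phys 0x29317  [3 reads]
#1 VA=0x643217787 (w,kernel):
  [0] read 0x23 idx=25: raw=0x2A007 flags P=1 W=1 U=1 S=0
  [1] read 0x2A idx=25: raw=0x2C007 flags P=1 W=1 U=1 S=0
  [2] read 0x2C idx=23: raw=0x2F007 flags P=1 W=1 U=1 S=0
  ⇒ phys 0x2F787  [3 reads]
#2 VA=0x3C1E09317 (r,kernel):
  TLB hit vpn=0x3C1E09 → PA=0x29317
#3 VA=0x300214D7C (w,kernel):
  [0] read 0x23 idx=12: raw=0x31007 flags P=1 W=1 U=1 S=0
  [1] read 0x31 idx=1: raw=0x35007 flags P=1 W=1 U=1 S=0
  [2] read 0x35 idx=20: raw=0x36005 flags P=1 W=0 U=1 S=0
  → PROTECTION_VIOLATION  (3 entries read)
#4 VA=0xC2008C4B (w,kernel):
  [0] read 0x23 idx=3: raw=0x38007 flags P=1 W=1 U=1 S=0
  [1] read 0x38 idx=16: raw=0x3C007 flags P=1 W=1 U=1 S=0
  [2] read 0x3C idx=8: raw=0x40007 flags P=1 W=1 U=1 S=0
  ⇒ phys 0x40C4B  [3 reads]

Access #4 PA: 0x40C4B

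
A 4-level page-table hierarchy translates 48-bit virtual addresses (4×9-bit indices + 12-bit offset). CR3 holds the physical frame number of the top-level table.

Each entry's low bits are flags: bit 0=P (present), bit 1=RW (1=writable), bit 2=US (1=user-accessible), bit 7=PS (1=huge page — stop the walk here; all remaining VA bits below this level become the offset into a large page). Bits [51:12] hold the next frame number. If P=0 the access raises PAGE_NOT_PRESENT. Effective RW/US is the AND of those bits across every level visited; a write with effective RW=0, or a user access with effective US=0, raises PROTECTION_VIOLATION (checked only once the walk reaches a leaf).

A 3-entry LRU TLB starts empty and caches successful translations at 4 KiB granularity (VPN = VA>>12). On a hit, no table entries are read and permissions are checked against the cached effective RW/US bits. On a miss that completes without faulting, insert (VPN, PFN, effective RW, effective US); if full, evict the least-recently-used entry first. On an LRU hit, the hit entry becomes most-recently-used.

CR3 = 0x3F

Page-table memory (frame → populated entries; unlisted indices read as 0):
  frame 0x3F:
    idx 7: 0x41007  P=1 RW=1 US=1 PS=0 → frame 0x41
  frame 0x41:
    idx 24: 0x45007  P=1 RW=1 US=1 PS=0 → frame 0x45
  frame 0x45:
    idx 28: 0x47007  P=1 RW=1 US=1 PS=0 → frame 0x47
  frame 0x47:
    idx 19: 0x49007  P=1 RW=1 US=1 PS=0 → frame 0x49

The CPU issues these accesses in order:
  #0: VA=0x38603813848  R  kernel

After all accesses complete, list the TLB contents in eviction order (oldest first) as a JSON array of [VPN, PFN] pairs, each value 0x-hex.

Per-access translation:
#0 VA=0x38603813848 (r,kernel):
  L0 @0x3F[7] → 0x41007  P=1,RW=1,US=1,PS=0
  L1 @0x41[24] → 0x45007  P=1,RW=1,US=1,PS=0
  L2 @0x45[28] → 0x47007  P=1,RW=1,US=1,PS=0
  L3 @0x47[19] → 0x49007  P=1,RW=1,US=1,PS=0
  ✓ 0x49848  — 4 lookups

TLB: [["0x38603813", "0x49"]]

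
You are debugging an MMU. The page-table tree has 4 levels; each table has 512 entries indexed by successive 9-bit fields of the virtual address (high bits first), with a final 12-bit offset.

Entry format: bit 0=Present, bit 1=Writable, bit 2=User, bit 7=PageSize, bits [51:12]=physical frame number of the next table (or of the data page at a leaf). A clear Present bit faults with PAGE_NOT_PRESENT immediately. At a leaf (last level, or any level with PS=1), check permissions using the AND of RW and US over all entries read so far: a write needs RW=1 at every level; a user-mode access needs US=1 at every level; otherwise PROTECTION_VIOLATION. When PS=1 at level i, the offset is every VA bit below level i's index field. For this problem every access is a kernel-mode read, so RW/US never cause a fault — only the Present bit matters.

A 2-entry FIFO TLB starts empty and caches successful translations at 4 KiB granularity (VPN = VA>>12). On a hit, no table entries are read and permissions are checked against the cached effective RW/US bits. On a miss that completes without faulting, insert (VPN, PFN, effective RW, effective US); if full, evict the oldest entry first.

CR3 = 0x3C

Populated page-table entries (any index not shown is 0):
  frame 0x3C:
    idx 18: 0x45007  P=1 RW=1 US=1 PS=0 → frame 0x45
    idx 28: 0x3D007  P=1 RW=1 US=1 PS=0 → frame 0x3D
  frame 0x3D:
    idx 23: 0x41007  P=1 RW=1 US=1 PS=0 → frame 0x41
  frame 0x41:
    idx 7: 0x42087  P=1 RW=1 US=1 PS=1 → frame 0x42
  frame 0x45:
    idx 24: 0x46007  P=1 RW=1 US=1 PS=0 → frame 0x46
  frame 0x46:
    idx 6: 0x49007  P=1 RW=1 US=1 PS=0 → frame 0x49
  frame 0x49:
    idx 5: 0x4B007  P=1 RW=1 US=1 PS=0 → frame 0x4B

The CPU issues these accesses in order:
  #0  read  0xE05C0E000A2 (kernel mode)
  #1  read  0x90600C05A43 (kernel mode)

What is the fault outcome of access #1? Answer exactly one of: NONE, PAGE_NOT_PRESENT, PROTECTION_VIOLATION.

Per-access translation:
#0 VA=0xE05C0E000A2 (r,kernel):
  lvl0: tbl 0x3C, slot 28 ⇒ 0x3D007 (P1/RW1/US1/PS0)
  lvl1: tbl 0x3D, slot 23 ⇒ 0x41007 (P1/RW1/US1/PS0)
  lvl2: tbl 0x41, slot 7 ⇒ 0x42087 (P1/RW1/US1/PS1)
  ✓ 0x420A2 (huge @L2)  — 3 lookups
#1 VA=0x90600C05A43 (r,kernel):
  lvl0: tbl 0x3C, slot 18 ⇒ 0x45007 (P1/RW1/US1/PS0)
  lvl1: tbl 0x45, slot 24 ⇒ 0x46007 (P1/RW1/US1/PS0)
  lvl2: tbl 0x46, slot 6 ⇒ 0x49007 (P1/RW1/US1/PS0)
  lvl3: tbl 0x49, slot 5 ⇒ 0x4B007 (P1/RW1/US1/PS0)
  ✓ 0x4BA43  — 4 lookups

Access #1 fault: NONE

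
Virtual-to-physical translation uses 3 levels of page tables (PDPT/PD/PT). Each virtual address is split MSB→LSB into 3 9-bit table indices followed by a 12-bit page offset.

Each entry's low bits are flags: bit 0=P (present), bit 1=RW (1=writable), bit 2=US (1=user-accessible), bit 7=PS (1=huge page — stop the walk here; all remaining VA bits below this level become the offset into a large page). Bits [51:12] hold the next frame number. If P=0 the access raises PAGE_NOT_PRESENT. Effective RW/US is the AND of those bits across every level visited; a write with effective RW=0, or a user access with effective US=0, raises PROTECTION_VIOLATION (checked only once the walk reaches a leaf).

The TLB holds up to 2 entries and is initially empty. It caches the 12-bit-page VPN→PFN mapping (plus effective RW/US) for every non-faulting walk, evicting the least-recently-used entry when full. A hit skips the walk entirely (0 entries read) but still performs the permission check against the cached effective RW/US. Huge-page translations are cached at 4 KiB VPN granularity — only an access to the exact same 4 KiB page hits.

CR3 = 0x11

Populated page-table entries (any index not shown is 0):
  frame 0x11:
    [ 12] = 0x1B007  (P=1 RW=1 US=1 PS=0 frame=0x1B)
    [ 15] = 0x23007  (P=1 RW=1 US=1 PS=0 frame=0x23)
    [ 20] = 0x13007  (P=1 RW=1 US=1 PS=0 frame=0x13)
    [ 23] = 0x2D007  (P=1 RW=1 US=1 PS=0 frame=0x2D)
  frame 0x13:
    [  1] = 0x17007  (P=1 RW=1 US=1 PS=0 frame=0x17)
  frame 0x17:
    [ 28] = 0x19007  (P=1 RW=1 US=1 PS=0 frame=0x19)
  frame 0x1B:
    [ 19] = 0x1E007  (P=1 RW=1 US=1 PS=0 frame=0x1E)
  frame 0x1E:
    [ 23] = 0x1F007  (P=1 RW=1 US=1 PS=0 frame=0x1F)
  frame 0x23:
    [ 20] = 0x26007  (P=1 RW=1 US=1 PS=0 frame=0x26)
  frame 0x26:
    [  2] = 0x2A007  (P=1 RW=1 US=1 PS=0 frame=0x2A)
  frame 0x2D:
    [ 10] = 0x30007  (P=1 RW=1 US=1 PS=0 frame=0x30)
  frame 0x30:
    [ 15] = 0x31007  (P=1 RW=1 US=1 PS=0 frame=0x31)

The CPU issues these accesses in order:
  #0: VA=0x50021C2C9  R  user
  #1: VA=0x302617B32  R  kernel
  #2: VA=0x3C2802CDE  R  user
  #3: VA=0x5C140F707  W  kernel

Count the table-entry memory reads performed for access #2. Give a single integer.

Trace:
#0 VA=0x50021C2C9 (r,user):
  lvl0: tbl 0x11, slot 20 ⇒ 0x13007 (P1/RW1/US1/PS0)
  lvl1: tbl 0x13, slot 1 ⇒ 0x17007 (P1/RW1/US1/PS0)
  lvl2: tbl 0x17, slot 28 ⇒ 0x19007 (P1/RW1/US1/PS0)
  → PA=0x192C9  (3 entries read)
#1 VA=0x302617B32 (r,kernel):
  lvl0: tbl 0x11, slot 12 ⇒ 0x1B007 (P1/RW1/US1/PS0)
  lvl1: tbl 0x1B, slot 19 ⇒ 0x1E007 (P1/RW1/US1/PS0)
  lvl2: tbl 0x1E, slot 23 ⇒ 0x1F007 (P1/RW1/US1/PS0)
  → PA=0x1FB32  (3 entries read)
#2 VA=0x3C2802CDE (r,user):
  lvl0: tbl 0x11, slot 15 ⇒ 0x23007 (P1/RW1/US1/PS0)
  lvl1: tbl 0x23, slot 20 ⇒ 0x26007 (P1/RW1/US1/PS0)
  lvl2: tbl 0x26, slot 2 ⇒ 0x2A007 (P1/RW1/US1/PS0)
  → PA=0x2ACDE  (3 entries read)
#3 VA=0x5C140F707 (w,kernel):
  lvl0: tbl 0x11, slot 23 ⇒ 0x2D007 (P1/RW1/US1/PS0)
  lvl1: tbl 0x2D, slot 10 ⇒ 0x30007 (P1/RW1/US1/PS0)
  lvl2: tbl 0x30, slot 15 ⇒ 0x31007 (P1/RW1/US1/PS0)
  → PA=0x31707  (3 entries read)

Entries read for #2: 3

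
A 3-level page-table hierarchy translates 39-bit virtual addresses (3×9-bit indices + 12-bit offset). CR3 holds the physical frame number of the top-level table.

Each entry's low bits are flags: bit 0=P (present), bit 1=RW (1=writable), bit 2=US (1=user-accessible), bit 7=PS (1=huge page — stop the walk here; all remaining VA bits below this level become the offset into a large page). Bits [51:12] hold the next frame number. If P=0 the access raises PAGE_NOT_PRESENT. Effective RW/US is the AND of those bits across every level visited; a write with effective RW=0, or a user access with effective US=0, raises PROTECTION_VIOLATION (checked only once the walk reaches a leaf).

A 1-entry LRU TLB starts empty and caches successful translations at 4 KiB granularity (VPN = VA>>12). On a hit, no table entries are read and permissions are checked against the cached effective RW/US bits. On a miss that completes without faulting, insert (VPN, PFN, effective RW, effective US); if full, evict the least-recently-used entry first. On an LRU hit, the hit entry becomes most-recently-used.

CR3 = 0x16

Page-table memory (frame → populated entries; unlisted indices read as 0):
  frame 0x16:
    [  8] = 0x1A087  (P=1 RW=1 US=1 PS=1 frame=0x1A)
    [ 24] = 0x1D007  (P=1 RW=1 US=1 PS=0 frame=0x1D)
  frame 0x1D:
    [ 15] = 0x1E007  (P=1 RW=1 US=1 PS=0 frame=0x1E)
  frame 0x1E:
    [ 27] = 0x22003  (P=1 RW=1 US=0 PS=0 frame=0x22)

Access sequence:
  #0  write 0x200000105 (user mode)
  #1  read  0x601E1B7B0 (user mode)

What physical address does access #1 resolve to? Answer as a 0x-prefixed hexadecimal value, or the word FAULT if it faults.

Trace:
#0 VA=0x200000105 (w,user):
  L0: frame=0x16 idx=8 entry=0x1A087 [P=1 RW=1 US=1 PS=1]
  ⇒ phys 0x1A105 (huge @L0)  [1 reads]
#1 VA=0x601E1B7B0 (r,user):
  L0: frame=0x16 idx=24 entry=0x1D007 [P=1 RW=1 US=1 PS=0]
  L1: frame=0x1D idx=15 entry=0x1E007 [P=1 RW=1 US=1 PS=0]
  L2: frame=0x1E idx=27 entry=0x22003 [P=1 RW=1 US=0 PS=0]
  ⇒ fault: PROTECTION_VIOLATION  — 3 lookups

Access #1 PA: FAULT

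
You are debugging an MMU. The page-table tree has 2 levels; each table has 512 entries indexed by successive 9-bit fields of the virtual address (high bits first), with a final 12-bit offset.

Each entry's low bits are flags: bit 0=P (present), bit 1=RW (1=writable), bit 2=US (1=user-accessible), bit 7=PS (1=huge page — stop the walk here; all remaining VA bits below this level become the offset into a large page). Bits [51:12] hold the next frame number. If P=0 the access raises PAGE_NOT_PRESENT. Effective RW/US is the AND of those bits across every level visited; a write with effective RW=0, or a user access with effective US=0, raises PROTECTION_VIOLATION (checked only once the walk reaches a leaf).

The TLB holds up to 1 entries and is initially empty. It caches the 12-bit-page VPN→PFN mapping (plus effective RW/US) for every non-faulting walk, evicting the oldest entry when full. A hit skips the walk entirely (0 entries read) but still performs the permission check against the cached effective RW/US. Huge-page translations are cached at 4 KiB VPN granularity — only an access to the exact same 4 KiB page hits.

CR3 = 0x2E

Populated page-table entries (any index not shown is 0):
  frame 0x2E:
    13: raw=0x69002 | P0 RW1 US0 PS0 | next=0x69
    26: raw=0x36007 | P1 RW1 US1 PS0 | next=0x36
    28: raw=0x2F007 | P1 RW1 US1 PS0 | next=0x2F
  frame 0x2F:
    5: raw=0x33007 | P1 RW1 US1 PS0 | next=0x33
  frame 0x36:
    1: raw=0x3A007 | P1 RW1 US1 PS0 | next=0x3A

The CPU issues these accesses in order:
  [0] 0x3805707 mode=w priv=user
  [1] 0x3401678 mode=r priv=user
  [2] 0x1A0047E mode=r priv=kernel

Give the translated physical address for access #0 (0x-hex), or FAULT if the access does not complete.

Per-access translation:
#0 VA=0x3805707 (w,user):
  L0 @0x2E[28] → 0x2F007  P=1,RW=1,US=1,PS=0
  L1 @0x2F[5] → 0x33007  P=1,RW=1,US=1,PS=0
  → PA=0x33707  (2 entries read)
#1 VA=0x3401678 (r,user):
  L0 @0x2E[26] → 0x36007  P=1,RW=1,US=1,PS=0
  L1 @0x36[1] → 0x3A007  P=1,RW=1,US=1,PS=0
  → PA=0x3A678  (2 entries read)
#2 VA=0x1A0047E (r,kernel):
  L0 @0x2E[13] → 0x69002  P=0,RW=1,US=0,PS=0
  ✗ PAGE_NOT_PRESENT  [1 reads]

Access #0 PA: 0x33707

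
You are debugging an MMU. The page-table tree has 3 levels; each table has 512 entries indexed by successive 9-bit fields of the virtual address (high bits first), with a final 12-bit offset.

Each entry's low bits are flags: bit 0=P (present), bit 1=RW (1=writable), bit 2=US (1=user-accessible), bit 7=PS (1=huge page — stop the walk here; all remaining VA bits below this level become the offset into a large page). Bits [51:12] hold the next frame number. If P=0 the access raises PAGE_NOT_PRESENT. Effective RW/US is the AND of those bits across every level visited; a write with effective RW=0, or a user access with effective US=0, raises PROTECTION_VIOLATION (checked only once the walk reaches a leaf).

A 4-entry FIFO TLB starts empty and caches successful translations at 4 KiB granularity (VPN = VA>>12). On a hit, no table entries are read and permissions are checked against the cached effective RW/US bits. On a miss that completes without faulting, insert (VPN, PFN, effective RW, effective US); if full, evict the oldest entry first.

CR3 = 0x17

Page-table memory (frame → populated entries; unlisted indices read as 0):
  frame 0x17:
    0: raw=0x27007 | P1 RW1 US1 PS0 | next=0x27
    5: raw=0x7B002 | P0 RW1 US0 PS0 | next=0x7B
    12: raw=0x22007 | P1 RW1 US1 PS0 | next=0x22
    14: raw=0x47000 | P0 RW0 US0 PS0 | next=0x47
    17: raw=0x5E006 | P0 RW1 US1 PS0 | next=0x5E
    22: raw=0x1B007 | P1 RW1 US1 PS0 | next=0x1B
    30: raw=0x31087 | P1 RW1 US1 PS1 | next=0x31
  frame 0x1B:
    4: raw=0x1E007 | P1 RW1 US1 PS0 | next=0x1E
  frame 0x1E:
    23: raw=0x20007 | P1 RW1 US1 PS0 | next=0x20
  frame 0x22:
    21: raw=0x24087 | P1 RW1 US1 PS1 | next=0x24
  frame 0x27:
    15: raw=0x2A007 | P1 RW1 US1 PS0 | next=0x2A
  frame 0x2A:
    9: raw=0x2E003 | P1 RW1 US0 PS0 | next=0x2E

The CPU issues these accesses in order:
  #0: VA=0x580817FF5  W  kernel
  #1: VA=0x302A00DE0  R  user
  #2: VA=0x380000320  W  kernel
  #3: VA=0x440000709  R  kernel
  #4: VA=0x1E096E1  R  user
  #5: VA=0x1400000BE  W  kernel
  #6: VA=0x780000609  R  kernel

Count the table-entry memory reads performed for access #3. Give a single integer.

Trace:
#0 VA=0x580817FF5 (w,kernel):
  L0 @0x17[22] → 0x1B007  P=1,RW=1,US=1,PS=0
  L1 @0x1B[4] → 0x1E007  P=1,RW=1,US=1,PS=0
  L2 @0x1E[23] → 0x20007  P=1,RW=1,US=1,PS=0
  → PA=0x20FF5  (3 entries read)
#1 VA=0x302A00DE0 (r,user):
  L0 @0x17[12] → 0x22007  P=1,RW=1,US=1,PS=0
  L1 @0x22[21] → 0x24087  P=1,RW=1,US=1,PS=1
  → PA=0x24DE0 (huge @L1)  (2 entries read)
#2 VA=0x380000320 (w,kernel):
  L0 @0x17[14] → 0x47000  P=0,RW=0,US=0,PS=0
  ⇒ fault: PAGE_NOT_PRESENT  — 1 lookups
#3 VA=0x440000709 (r,kernel):
  L0 @0x17[17] → 0x5E006  P=0,RW=1,US=1,PS=0
  ⇒ fault: PAGE_NOT_PRESENT  — 1 lookups
#4 VA=0x1E096E1 (r,user):
  L0 @0x17[0] → 0x27007  P=1,RW=1,US=1,PS=0
  L1 @0x27[15] → 0x2A007  P=1,RW=1,US=1,PS=0
  L2 @0x2A[9] → 0x2E003  P=1,RW=1,US=0,PS=0
  ⇒ fault: PROTECTION_VIOLATION  — 3 lookups
#5 VA=0x1400000BE (w,kernel):
  L0 @0x17[5] → 0x7B002  P=0,RW=1,US=0,PS=0
  ⇒ fault: PAGE_NOT_PRESENT  — 1 lookups
#6 VA=0x780000609 (r,kernel):
  L0 @0x17[30] → 0x31087  P=1,RW=1,US=1,PS=1
  → PA=0x31609 (huge @L0)  (1 entries read)

Entries read for #3: 1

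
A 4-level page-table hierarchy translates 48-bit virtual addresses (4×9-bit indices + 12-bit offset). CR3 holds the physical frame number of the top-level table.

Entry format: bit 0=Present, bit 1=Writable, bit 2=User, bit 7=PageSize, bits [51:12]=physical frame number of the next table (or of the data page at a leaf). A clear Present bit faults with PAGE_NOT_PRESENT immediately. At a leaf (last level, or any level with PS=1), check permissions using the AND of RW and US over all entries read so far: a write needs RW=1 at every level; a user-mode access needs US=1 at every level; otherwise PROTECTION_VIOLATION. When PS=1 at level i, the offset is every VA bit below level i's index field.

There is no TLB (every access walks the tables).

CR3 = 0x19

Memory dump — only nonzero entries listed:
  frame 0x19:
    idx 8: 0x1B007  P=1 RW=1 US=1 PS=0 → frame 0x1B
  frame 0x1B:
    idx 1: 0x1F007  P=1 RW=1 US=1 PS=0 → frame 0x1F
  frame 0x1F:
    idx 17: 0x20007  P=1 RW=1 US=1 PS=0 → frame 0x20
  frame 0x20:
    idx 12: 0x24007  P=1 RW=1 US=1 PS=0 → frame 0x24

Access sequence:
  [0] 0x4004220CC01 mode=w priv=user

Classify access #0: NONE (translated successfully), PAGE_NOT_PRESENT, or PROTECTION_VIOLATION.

Trace:
#0 VA=0x4004220CC01 (w,user):
  lvl0: tbl 0x19, slot 8 ⇒ 0x1B007 (P1/RW1/US1/PS0)
  lvl1: tbl 0x1B, slot 1 ⇒ 0x1F007 (P1/RW1/US1/PS0)
  lvl2: tbl 0x1F, slot 17 ⇒ 0x20007 (P1/RW1/US1/PS0)
  lvl3: tbl 0x20, slot 12 ⇒ 0x24007 (P1/RW1/US1/PS0)
  → PA=0x24C01  (4 entries read)

Access #0 fault: NONE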